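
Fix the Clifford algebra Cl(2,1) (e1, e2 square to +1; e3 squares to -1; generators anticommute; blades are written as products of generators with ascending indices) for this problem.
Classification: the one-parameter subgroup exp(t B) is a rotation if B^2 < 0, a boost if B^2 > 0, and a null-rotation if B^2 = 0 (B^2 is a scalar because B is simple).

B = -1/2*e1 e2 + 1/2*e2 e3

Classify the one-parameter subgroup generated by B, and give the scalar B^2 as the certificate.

B^2 term by term: the squares give (-1/2)^2*(e1 e2)^2 + (1/2)^2*(e2 e3)^2 = 1/4*(-1) + 1/4*(+1) = 0 (each basis 2-blade squares to minus the product of its generators' squares); cross terms between blades sharing an index anticommute and cancel. So B^2 = 0.
Answer: null-rotation, certificate B^2 = 0. One invariant decides it: the square 0 survives every conjugation, and its sign is exactly the classification.


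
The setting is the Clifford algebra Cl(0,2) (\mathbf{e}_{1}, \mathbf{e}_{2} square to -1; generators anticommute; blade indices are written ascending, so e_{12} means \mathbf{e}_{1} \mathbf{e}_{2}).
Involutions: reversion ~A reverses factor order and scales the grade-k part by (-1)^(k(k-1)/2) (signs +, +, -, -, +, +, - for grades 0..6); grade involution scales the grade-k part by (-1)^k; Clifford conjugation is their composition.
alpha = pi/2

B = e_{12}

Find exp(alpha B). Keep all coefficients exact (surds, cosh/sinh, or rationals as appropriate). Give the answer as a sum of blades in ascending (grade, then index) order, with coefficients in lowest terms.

B^2 = (1)^2*(e_{12})^2 = 1*(-1) = -1 (a basis 2-blade squares to minus the product of its generators' squares).
B^2 = -1 — a negative square means the series sums to a rotation: l = 1, alpha*l = \frac{\pi}{2}, so exp(alpha B) = cos(\frac{\pi}{2}) + (sin(\frac{\pi}{2})/1)*B = 0 + (1)*B.
Answer: e_{12}


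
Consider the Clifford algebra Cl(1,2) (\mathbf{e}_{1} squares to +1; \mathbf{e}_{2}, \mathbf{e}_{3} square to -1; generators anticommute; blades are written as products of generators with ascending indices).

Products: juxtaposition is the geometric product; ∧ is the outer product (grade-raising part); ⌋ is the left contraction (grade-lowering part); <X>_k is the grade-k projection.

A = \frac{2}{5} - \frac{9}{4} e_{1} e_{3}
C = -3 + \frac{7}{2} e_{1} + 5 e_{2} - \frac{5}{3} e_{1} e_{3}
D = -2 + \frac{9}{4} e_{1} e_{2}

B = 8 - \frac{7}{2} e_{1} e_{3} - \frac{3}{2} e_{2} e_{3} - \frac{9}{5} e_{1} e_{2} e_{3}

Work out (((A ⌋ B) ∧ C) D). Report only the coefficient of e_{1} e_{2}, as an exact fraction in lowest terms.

step 1: \frac{443}{40} - \frac{81}{20} e_{2} - \frac{7}{5} e_{1} e_{3} - \frac{3}{5} e_{2} e_{3} - \frac{18}{25} e_{1} e_{2} e_{3}
step 2: -\frac{1329}{40} + \frac{3101}{80} e_{1} + \frac{2701}{40} e_{2} + \frac{567}{40} e_{1} e_{2} - \frac{1711}{120} e_{1} e_{3} + \frac{9}{5} e_{2} e_{3} + \frac{31}{100} e_{1} e_{2} e_{3}
step 3: \frac{3147}{32} + \frac{2381}{32} e_{1} - \frac{15307}{320} e_{2} + \frac{279}{400} e_{3} - \frac{16497}{160} e_{1} e_{2} + \frac{977}{30} e_{1} e_{3} - \frac{5709}{160} e_{2} e_{3} - \frac{31}{50} e_{1} e_{2} e_{3}
Answer: -\frac{16497}{160}


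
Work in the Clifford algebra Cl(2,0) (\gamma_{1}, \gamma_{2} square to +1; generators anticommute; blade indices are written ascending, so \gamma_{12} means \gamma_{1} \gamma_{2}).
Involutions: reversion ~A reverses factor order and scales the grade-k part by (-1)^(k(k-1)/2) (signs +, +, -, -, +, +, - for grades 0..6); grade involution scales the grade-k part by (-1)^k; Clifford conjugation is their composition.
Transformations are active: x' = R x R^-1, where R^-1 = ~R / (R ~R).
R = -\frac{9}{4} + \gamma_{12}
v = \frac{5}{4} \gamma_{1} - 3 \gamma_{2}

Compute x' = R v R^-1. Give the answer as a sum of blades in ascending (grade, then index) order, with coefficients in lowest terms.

~R = -\frac{9}{4} - \gamma_{12}, and R ~R = \frac{97}{16}, so R^-1 = ~R / (\frac{97}{16}).
R v = -\frac{93}{16} \gamma_{1} + \frac{11}{2} \gamma_{2}
Answer: \frac{1189}{388} \gamma_{1} - \frac{105}{97} \gamma_{2}


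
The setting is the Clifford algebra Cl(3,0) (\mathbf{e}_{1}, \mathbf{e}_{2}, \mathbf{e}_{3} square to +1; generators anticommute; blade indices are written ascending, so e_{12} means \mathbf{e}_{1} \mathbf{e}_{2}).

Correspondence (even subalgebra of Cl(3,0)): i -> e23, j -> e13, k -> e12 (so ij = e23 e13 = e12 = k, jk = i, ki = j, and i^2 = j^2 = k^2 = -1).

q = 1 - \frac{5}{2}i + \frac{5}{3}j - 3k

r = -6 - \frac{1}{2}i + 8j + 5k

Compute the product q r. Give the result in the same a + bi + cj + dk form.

In blades: q = 1 - 3 e_{12} + \frac{5}{3} e_{13} - \frac{5}{2} e_{23}, r = -6 + 5 e_{12} + 8 e_{13} - \frac{1}{2} e_{23}.
Distribute q over r term by term (generator squares from the signature, products reordered to ascending indices): (1)*r = -6 + 5 e_{12} + 8 e_{13} - \frac{1}{2} e_{23}; (-3 e_{12})*r = 15 + 18 e_{12} + \frac{3}{2} e_{13} + 24 e_{23}; (\frac{5}{3} e_{13})*r = -\frac{40}{3} + \frac{5}{6} e_{12} - 10 e_{13} + \frac{25}{3} e_{23}; (-\frac{5}{2} e_{23})*r = -\frac{5}{4} - 20 e_{12} + \frac{25}{2} e_{13} + 15 e_{23}.
Sum: -\frac{67}{12} + \frac{23}{6} e_{12} + 12 e_{13} + \frac{281}{6} e_{23}; translating back through the correspondence:
Answer: -\frac{67}{12} + \frac{281}{6}i + 12j + \frac{23}{6}k


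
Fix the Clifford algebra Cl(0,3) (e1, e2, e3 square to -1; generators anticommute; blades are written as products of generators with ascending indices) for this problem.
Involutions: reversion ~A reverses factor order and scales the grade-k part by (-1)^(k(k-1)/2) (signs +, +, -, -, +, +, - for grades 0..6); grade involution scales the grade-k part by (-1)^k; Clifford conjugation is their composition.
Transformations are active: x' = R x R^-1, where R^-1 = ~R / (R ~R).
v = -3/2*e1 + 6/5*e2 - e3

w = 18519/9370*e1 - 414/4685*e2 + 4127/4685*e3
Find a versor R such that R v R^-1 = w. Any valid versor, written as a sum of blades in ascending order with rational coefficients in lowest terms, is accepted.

Here q(v) = q(w) = -469/100; the classical choice R = v + w = 2232/4685*e1 + 5208/4685*e2 - 558/4685*e3 then realises v -> w under the sandwich.
Answer: 2232/4685*e1 + 5208/4685*e2 - 558/4685*e3


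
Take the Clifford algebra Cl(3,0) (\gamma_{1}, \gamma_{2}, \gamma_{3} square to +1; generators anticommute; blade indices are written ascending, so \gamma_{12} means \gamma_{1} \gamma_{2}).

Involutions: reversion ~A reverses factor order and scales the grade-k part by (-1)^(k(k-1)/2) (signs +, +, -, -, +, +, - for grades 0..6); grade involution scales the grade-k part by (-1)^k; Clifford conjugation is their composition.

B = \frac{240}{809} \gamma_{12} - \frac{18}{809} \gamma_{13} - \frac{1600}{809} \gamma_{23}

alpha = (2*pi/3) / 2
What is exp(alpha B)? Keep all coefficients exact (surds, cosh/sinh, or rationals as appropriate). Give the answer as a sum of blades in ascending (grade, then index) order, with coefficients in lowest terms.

B^2 term by term: the squares give (\frac{240}{809})^2*(\gamma_{12})^2 + (-\frac{18}{809})^2*(\gamma_{13})^2 + (-\frac{1600}{809})^2*(\gamma_{23})^2 = \frac{57600}{654481}*(-1) + \frac{324}{654481}*(-1) + \frac{2560000}{654481}*(-1) = -4 (each basis 2-blade squares to minus the product of its generators' squares); cross terms between blades sharing an index anticommute and cancel. So B^2 = -4.
B^2 = -4 — since the square is negative, the closed form is circular: l = 2, alpha*l = \frac{2 \pi}{3}, so exp(alpha B) = cos(\frac{2 \pi}{3}) + (sin(\frac{2 \pi}{3})/2)*B = - \frac{1}{2} + (\frac{\sqrt{3}}{4})*B.
Answer: - \frac{1}{2} + \frac{60 \sqrt{3}}{809} \gamma_{12} - \frac{9 \sqrt{3}}{1618} \gamma_{13} - \frac{400 \sqrt{3}}{809} \gamma_{23}


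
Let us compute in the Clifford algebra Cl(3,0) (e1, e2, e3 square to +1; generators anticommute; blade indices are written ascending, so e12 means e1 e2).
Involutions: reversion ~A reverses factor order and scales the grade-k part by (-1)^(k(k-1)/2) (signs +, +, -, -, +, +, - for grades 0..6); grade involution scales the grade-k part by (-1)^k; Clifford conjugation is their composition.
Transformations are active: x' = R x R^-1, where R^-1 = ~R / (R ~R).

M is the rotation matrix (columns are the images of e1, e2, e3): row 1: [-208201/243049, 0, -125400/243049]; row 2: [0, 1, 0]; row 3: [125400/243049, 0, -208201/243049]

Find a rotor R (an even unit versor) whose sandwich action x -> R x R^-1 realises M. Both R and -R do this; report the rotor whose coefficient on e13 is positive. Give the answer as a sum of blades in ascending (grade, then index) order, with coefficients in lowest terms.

Method: write R = a + b12*e12 + b13*e13 + b23*e23 with a^2 + b12^2 + b13^2 + b23^2 = 1 (so R^-1 = ~R). Expanding the columns R e_j ~R gives tr M = 4a^2 - 1 and, from the antisymmetric part, M21 - M12 = -4a*b12, M13 - M31 = 4a*b13, M32 - M23 = -4a*b23.
Here tr M = -173353/243049, so a^2 = (1 + tr M)/4 = 17424/243049 and a = ±132/493. Taking a = 132/493: M21 - M12 = 0, M13 - M31 = -250800/243049, M32 - M23 = 0, giving b12 = 0, b13 = -475/493, b23 = 0, i.e. R = 132/493 - 475/493*e13.
Its e13 coefficient is negative, so report the other preimage -R.
Answer: -132/493 + 475/493*e13. Recall the cover is two-to-one: with M of trace -173353/243049, both preimages act alike, and the stated e13 sign chooses the sheet.


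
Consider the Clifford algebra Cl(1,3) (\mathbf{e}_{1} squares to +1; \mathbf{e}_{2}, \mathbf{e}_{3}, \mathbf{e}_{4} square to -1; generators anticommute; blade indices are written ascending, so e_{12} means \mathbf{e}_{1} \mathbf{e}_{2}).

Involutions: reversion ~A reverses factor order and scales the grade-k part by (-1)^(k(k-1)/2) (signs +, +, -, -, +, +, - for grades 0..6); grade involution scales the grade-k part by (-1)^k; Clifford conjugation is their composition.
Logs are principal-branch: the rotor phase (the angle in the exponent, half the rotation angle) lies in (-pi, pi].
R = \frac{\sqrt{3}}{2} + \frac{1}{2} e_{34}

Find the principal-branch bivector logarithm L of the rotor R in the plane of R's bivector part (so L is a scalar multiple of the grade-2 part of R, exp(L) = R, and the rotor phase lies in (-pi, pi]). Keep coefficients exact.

The scalar part of R is \frac{\sqrt{3}}{2}, and that scalar determines the rotor phase on the principal branch; recovering the unit plane as bivector-part over sine of the phase gives L = phase * plane.
Concretely: cos(phase) = \frac{\sqrt{3}}{2} gives phase = ±\frac{\pi}{6}, and since phase/sin(phase) is even the sign is immaterial: L = (phase/sin(phase)) * <R>_2 = (\frac{\pi}{3}) * <R>_2.
Answer: \frac{\pi}{6} e_{34}


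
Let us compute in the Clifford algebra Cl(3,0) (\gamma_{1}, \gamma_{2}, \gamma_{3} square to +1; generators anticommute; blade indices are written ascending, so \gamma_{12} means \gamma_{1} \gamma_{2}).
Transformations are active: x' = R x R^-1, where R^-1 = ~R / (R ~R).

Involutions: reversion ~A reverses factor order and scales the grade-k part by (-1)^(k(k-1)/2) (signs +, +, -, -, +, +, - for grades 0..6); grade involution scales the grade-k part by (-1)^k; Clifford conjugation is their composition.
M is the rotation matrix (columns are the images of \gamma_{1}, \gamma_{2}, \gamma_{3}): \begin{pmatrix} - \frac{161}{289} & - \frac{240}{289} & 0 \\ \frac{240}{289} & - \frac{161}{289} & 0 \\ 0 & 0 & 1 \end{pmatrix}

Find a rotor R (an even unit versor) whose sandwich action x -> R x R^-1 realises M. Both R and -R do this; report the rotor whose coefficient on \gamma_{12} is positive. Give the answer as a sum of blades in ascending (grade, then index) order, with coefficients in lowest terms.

Method: write R = a + b12*\gamma_{12} + b13*\gamma_{13} + b23*\gamma_{23} with a^2 + b12^2 + b13^2 + b23^2 = 1 (so R^-1 = ~R). Expanding the columns R e_j ~R gives tr M = 4a^2 - 1 and, from the antisymmetric part, M21 - M12 = -4a*b12, M13 - M31 = 4a*b13, M32 - M23 = -4a*b23.
Here tr M = -\frac{33}{289}, so a^2 = (1 + tr M)/4 = \frac{64}{289} and a = ±\frac{8}{17}. Taking a = \frac{8}{17}: M21 - M12 = \frac{480}{289}, M13 - M31 = 0, M32 - M23 = 0, giving b12 = -\frac{15}{17}, b13 = 0, b23 = 0, i.e. R = \frac{8}{17} - \frac{15}{17} \gamma_{12}.
Its \gamma_{12} coefficient is negative, so report the other preimage -R.
Answer: -\frac{8}{17} + \frac{15}{17} \gamma_{12}. Sheet selection: the two-to-one cover makes ±R indistinguishable at the matrix level (trace -\frac{33}{289}), so uniqueness comes from the required sign on \gamma_{12}.


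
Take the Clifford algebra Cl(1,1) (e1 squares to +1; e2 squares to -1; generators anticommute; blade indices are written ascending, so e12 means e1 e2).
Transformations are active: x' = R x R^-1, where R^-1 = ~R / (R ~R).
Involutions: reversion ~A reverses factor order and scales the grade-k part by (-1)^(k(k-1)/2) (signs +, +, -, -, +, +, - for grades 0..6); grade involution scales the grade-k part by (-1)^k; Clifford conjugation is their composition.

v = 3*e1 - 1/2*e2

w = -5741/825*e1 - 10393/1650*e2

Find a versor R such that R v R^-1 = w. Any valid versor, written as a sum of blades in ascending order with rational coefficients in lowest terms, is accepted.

Key observation: q(v) = q(w) = 35/4 (sandwiches preserve the norm), so R = v + w = -3266/825*e1 - 5609/825*e2 works whenever it is invertible — the component of v along it is kept and (v - w)/2 reverses, sending v to w.
Answer: -3266/825*e1 - 5609/825*e2


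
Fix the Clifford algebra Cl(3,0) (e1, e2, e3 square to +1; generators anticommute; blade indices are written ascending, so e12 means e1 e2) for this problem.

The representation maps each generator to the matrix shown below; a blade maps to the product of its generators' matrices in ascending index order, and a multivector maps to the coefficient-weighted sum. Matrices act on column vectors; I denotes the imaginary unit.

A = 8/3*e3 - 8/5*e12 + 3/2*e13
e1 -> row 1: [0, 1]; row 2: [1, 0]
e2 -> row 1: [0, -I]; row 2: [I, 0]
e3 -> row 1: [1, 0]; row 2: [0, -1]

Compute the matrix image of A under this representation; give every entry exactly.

Bivector images (products of the table entries): rho(e12) = rho(e1)rho(e2) = row 1: [I, 0]; row 2: [0, -I]; rho(e13) = rho(e1)rho(e3) = row 1: [0, -1]; row 2: [1, 0].
M = (8/3)*rho(e3) + (-8/5)*rho(e12) + (3/2)*rho(e13), summed entrywise:
Answer: row 1: [8/3 - 8*I/5, -3/2]; row 2: [3/2, -8/3 + 8*I/5]


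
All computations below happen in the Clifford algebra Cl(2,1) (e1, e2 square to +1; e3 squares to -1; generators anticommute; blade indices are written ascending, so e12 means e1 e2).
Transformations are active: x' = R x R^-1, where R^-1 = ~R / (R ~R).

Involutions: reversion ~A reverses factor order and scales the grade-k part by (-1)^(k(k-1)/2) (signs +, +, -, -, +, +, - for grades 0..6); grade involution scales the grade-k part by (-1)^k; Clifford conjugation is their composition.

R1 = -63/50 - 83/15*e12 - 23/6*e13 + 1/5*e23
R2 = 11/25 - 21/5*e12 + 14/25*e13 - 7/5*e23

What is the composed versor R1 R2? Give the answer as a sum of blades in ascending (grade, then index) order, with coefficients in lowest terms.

Distribute over the terms of R1 (each basis-blade product reordered to ascending indices, repeated generators contracted through their squares):
(-63/50) R2 = -693/1250 + 1323/250*e12 - 441/625*e13 + 441/250*e23
(-83/15*e12) R2 = -581/25 - 913/375*e12 + 581/75*e13 + 1162/375*e23
(-23/6*e13) R2 = -161/75 + 161/30*e12 - 253/150*e13 + 161/10*e23
(1/5*e23) R2 = -7/25 - 14/125*e12 + 21/25*e13 + 11/125*e23
Summing the partial products and collecting blades:
Answer: -98329/3750 + 1014/125*e12 + 7743/1250*e13 + 7894/375*e23


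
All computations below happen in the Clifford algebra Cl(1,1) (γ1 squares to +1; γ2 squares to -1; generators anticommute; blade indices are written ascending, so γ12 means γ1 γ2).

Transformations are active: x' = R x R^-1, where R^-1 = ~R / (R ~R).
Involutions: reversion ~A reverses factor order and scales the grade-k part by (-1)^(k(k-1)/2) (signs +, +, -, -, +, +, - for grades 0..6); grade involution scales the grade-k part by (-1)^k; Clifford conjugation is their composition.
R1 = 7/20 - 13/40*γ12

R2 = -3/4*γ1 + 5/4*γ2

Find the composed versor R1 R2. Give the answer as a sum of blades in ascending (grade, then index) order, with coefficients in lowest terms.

Distribute over the terms of R1 (each basis-blade product reordered to ascending indices, repeated generators contracted through their squares):
(7/20) R2 = -21/80*γ1 + 7/16*γ2
(-13/40*γ12) R2 = 13/32*γ1 - 39/160*γ2
Summing the partial products and collecting blades:
Answer: 23/160*γ1 + 31/160*γ2


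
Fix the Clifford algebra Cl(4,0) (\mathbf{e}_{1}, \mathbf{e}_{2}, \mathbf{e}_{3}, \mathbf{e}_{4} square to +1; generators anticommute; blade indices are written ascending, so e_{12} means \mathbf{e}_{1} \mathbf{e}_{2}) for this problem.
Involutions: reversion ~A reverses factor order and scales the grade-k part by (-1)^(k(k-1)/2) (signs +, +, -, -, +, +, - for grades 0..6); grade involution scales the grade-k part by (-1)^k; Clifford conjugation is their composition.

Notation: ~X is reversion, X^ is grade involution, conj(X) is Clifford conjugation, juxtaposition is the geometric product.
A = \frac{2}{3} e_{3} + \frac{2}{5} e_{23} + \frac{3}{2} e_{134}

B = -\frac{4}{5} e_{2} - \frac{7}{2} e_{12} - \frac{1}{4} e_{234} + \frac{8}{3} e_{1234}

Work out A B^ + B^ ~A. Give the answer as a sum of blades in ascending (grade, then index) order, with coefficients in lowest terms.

first term: -4 e_{2} - \frac{8}{25} e_{3} - \frac{1}{10} e_{4} - \frac{3}{8} e_{12} + \frac{7}{5} e_{13} - \frac{16}{15} e_{14} - \frac{8}{15} e_{23} - \frac{1}{6} e_{24} - \frac{7}{3} e_{123} + \frac{16}{9} e_{124} - \frac{21}{4} e_{234} + \frac{6}{5} e_{1234}
second term: -4 e_{2} - \frac{8}{25} e_{3} + \frac{1}{10} e_{4} - \frac{3}{8} e_{12} + \frac{7}{5} e_{13} + \frac{16}{15} e_{14} + \frac{8}{15} e_{23} - \frac{1}{6} e_{24} - \frac{7}{3} e_{123} - \frac{16}{9} e_{124} - \frac{21}{4} e_{234} + \frac{6}{5} e_{1234}
Answer: -8 e_{2} - \frac{16}{25} e_{3} - \frac{3}{4} e_{12} + \frac{14}{5} e_{13} - \frac{1}{3} e_{24} - \frac{14}{3} e_{123} - \frac{21}{2} e_{234} + \frac{12}{5} e_{1234}


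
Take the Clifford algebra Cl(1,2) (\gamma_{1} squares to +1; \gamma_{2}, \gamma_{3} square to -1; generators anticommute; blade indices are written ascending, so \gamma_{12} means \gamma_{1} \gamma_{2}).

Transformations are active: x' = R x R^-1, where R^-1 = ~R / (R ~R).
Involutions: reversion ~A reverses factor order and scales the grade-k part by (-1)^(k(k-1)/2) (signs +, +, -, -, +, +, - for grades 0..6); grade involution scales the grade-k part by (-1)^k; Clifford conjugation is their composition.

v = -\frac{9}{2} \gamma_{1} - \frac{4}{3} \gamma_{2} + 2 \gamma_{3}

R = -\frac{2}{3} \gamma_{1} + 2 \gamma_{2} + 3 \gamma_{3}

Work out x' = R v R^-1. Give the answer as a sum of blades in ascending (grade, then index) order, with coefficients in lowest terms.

~R = -\frac{2}{3} \gamma_{1} + 2 \gamma_{2} + 3 \gamma_{3}, and R ~R = -\frac{113}{9}, so R^-1 = ~R / (-\frac{113}{9}).
R v = -\frac{1}{3} + \frac{89}{9} \gamma_{12} + \frac{73}{6} \gamma_{13} + 8 \gamma_{23}
Answer: \frac{1009}{226} \gamma_{1} + \frac{488}{339} \gamma_{2} - \frac{208}{113} \gamma_{3}


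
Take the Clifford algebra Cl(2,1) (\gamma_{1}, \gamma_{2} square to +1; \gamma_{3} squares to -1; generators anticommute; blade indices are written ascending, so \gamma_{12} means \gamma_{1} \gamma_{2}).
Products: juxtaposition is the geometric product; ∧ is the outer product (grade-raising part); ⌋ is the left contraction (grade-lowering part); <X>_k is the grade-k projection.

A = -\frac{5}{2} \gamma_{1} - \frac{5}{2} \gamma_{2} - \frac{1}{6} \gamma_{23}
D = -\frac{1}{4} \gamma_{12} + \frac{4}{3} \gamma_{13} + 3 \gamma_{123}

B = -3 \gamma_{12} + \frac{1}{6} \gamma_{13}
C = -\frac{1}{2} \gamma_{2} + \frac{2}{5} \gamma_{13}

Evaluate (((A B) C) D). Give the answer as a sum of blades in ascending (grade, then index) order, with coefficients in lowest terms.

step 1: -\frac{15}{2} \gamma_{1} + \frac{15}{2} \gamma_{2} - \frac{5}{12} \gamma_{3} + \frac{1}{36} \gamma_{12} - \frac{1}{2} \gamma_{13} + \frac{5}{12} \gamma_{123}
step 2: -\frac{79}{20} - \frac{13}{72} \gamma_{1} - \frac{1}{6} \gamma_{2} - 3 \gamma_{3} + \frac{15}{4} \gamma_{12} + \frac{5}{24} \gamma_{13} - \frac{79}{360} \gamma_{23} - \frac{13}{4} \gamma_{123}
step 3: -\frac{1229}{144} - \frac{47}{10} \gamma_{1} + \frac{1081}{288} \gamma_{2} - \frac{5315}{432} \gamma_{3} + \frac{4441}{432} \gamma_{12} - \frac{6943}{1440} \gamma_{13} - \frac{179}{32} \gamma_{23} - \frac{979}{90} \gamma_{123}
Answer: -\frac{1229}{144} - \frac{47}{10} \gamma_{1} + \frac{1081}{288} \gamma_{2} - \frac{5315}{432} \gamma_{3} + \frac{4441}{432} \gamma_{12} - \frac{6943}{1440} \gamma_{13} - \frac{179}{32} \gamma_{23} - \frac{979}{90} \gamma_{123}


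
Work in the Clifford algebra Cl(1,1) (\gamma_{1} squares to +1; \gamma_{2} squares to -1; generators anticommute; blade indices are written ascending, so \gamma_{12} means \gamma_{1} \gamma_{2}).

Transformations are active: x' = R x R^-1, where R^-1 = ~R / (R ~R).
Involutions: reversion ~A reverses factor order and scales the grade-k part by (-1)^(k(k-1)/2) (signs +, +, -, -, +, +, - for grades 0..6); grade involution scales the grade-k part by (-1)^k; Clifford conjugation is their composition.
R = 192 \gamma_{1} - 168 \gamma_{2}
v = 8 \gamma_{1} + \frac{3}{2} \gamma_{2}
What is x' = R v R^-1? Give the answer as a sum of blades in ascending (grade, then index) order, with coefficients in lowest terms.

~R = 192 \gamma_{1} - 168 \gamma_{2}, and R ~R = 8640, so R^-1 = ~R / (8640).
R v = 1788 + 1632 \gamma_{12}
Answer: \frac{1072}{15} \gamma_{1} - \frac{2131}{30} \gamma_{2}


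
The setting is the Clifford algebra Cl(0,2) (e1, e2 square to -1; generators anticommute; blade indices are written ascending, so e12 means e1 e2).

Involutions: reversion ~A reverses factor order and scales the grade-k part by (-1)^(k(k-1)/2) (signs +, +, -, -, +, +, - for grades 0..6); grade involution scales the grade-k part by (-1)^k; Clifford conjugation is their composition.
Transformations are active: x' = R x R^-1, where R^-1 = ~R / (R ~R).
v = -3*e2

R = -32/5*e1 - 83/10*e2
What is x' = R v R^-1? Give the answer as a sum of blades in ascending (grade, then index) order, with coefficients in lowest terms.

~R = -32/5*e1 - 83/10*e2, and R ~R = -2197/20, so R^-1 = ~R / (-2197/20).
R v = -249/10 + 96/5*e12
Answer: -31872/10985*e1 - 8379/10985*e2


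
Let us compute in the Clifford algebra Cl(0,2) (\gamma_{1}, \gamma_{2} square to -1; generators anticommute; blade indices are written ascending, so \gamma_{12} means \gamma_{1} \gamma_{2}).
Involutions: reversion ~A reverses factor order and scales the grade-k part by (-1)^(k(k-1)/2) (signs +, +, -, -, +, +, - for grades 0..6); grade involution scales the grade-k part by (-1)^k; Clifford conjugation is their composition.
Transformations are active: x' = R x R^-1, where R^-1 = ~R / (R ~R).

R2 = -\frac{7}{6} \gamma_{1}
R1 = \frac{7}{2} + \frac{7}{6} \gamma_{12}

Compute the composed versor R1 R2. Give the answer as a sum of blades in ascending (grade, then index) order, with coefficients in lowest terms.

Distribute over the terms of R2 (each basis-blade product reordered to ascending indices, repeated generators contracted through their squares):
R1 (-\frac{7}{6} \gamma_{1}) = -\frac{49}{12} \gamma_{1} - \frac{49}{36} \gamma_{2}
Answer: -\frac{49}{12} \gamma_{1} - \frac{49}{36} \gamma_{2}


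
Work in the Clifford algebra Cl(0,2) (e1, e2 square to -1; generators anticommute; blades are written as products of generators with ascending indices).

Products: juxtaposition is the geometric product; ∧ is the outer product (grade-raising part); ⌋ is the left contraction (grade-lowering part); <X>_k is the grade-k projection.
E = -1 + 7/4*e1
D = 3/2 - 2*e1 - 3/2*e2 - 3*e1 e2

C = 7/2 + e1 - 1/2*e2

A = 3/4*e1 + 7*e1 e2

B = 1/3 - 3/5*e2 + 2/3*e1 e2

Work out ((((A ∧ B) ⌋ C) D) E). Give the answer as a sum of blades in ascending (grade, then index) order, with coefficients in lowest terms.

step 1: 1/4*e1 + 113/60*e1 e2
step 2: -1/4
step 3: -3/8 + 1/2*e1 + 3/8*e2 + 3/4*e1 e2
step 4: -1/2 - 37/32*e1 + 15/16*e2 - 45/32*e1 e2
Answer: -1/2 - 37/32*e1 + 15/16*e2 - 45/32*e1 e2


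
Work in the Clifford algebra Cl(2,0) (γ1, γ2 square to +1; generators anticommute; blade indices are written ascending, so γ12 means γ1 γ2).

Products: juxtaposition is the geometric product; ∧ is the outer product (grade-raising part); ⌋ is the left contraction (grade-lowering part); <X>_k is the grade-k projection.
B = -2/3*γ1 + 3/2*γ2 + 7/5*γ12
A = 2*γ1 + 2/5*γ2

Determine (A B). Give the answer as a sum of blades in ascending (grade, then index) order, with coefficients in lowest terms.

step 1: -11/15 - 14/25*γ1 + 14/5*γ2 + 49/15*γ12
Answer: -11/15 - 14/25*γ1 + 14/5*γ2 + 49/15*γ12


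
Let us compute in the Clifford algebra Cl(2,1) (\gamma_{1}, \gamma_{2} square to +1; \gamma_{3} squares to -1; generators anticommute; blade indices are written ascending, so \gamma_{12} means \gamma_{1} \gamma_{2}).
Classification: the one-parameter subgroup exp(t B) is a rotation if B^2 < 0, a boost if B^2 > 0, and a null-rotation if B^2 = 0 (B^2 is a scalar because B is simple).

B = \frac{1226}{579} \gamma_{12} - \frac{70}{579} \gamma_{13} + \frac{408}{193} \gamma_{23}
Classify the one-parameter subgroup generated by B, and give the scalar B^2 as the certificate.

B^2 term by term: the squares give (\frac{1226}{579})^2*(\gamma_{12})^2 + (-\frac{70}{579})^2*(\gamma_{13})^2 + (\frac{408}{193})^2*(\gamma_{23})^2 = \frac{1503076}{335241}*(-1) + \frac{4900}{335241}*(+1) + \frac{166464}{37249}*(+1) = 0 (each basis 2-blade squares to minus the product of its generators' squares); cross terms between blades sharing an index anticommute and cancel. So B^2 = 0.
Answer: null-rotation, certificate B^2 = 0. No conjugation can change B^2 = 0; the sign gives the class.


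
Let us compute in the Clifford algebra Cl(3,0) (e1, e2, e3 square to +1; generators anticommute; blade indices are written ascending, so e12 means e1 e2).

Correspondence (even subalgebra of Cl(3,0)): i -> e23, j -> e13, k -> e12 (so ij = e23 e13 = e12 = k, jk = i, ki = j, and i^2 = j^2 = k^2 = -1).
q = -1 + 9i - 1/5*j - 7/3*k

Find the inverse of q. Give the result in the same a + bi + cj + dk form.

In blades: q = -1 - 7/3*e12 - 1/5*e13 + 9*e23.
With qbar = -1 + 7/3*e12 + 1/5*e13 - 9*e23 (scalar fixed, mapped units negated), q qbar = 19684/225 (the sum of squared coefficients), so q^-1 = qbar / (19684/225) = -225/19684 + 75/2812*e12 + 45/19684*e13 - 2025/19684*e23; translating back:
Answer: -225/19684 - 2025/19684*i + 45/19684*j + 75/2812*k


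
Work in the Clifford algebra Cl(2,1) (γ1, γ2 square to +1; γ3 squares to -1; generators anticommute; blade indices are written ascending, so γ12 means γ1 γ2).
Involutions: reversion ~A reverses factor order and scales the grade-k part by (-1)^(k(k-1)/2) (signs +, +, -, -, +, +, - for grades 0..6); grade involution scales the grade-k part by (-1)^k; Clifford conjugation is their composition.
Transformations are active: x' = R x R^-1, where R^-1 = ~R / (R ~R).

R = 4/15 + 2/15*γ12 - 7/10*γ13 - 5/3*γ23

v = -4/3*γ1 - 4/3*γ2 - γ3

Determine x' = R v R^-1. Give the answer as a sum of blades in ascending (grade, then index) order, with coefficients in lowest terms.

~R = 4/15 - 2/15*γ12 + 7/10*γ13 + 5/3*γ23, and R ~R = -2861/900, so R^-1 = ~R / (-2861/900).
R v = -37/30*γ1 - 83/45*γ2 - 154/45*γ3 + 52/45*γ123
Answer: 940/2861*γ1 + 6156/2861*γ2 + 12679/8583*γ3


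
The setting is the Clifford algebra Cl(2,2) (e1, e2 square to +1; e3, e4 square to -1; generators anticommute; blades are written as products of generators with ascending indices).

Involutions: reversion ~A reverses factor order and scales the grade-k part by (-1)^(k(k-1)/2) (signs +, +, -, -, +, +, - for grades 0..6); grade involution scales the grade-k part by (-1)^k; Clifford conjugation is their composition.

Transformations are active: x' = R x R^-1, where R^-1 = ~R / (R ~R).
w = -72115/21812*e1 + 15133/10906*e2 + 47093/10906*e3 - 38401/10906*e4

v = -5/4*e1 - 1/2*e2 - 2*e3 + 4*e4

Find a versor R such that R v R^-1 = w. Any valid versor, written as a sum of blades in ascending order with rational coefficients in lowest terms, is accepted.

A norm check does it: q(v) = q(w) = -291/16, hence R = v + w = -24845/5453*e1 + 4840/5453*e2 + 25281/10906*e3 + 5223/10906*e4 realises the map — parallel part kept, (v - w)/2 negated, v carried to w.
Answer: -24845/5453*e1 + 4840/5453*e2 + 25281/10906*e3 + 5223/10906*e4


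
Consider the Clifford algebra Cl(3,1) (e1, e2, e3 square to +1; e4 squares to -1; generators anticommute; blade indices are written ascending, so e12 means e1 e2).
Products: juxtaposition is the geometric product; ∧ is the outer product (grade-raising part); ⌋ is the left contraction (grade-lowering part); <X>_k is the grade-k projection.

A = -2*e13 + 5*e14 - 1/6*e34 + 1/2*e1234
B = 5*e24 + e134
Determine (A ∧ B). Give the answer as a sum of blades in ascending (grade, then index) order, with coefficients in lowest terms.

step 1: 10*e1234
Answer: 10*e1234


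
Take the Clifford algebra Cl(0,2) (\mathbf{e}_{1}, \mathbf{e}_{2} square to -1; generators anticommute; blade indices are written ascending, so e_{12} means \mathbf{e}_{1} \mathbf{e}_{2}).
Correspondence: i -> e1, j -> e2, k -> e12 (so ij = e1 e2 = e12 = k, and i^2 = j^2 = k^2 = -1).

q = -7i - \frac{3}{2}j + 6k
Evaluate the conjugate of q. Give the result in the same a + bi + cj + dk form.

In blades: q = -7 e_{1} - \frac{3}{2} e_{2} + 6 e_{12}.
Conjugation here is Clifford conjugation: the scalar is fixed and the grade-1 and grade-2 blades all flip sign, giving 7 e_{1} + \frac{3}{2} e_{2} - 6 e_{12}; translating back:
Answer: 7i + \frac{3}{2}j - 6k


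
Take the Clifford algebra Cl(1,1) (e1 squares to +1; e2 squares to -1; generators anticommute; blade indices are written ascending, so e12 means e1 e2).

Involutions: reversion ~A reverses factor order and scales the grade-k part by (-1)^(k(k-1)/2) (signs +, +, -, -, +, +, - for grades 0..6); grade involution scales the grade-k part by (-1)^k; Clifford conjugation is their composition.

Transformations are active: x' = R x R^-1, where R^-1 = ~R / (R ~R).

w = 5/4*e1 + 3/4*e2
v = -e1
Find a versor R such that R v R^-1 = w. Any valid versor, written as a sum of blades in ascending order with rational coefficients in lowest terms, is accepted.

Here q(v) = q(w) = 1; the classical choice R = v + w = 1/4*e1 + 3/4*e2 then realises v -> w under the sandwich.
Answer: 1/4*e1 + 3/4*e2


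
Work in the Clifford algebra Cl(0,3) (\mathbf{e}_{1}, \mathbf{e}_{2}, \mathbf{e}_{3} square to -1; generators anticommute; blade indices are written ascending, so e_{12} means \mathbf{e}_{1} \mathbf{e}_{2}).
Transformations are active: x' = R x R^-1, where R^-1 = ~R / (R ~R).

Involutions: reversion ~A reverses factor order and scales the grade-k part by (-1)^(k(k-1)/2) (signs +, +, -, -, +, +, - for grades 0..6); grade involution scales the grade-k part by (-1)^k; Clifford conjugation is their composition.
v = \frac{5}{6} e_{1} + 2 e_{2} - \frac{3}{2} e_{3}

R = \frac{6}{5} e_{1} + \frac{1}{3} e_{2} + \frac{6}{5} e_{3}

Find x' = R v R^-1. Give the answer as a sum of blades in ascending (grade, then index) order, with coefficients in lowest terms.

~R = \frac{6}{5} e_{1} + \frac{1}{3} e_{2} + \frac{6}{5} e_{3}, and R ~R = -\frac{673}{225}, so R^-1 = ~R / (-\frac{673}{225}).
R v = \frac{2}{15} + \frac{191}{90} e_{12} - \frac{14}{5} e_{13} - \frac{29}{10} e_{23}
Answer: -\frac{3797}{4038} e_{1} - \frac{1366}{673} e_{2} + \frac{1875}{1346} e_{3}


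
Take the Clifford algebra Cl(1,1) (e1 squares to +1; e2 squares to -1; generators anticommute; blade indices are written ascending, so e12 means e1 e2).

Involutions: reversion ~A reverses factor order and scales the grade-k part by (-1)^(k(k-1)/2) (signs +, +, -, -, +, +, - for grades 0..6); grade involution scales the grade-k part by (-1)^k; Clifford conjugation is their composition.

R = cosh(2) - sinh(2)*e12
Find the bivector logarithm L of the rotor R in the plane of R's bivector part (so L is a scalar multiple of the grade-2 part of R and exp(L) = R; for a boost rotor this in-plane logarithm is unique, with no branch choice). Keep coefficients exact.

The scalar part of R is cosh(2), so cosh pins the rapidity up to sign — the sign comes from the bivector part; dividing that part by sinh of the rapidity yields the plane, and the in-plane L = rapidity * plane is unique because the two sign choices cancel.
Concretely: cosh(rapidity) = cosh(2) gives rapidity = ±2, and since rapidity/sinh(rapidity) is even the sign is immaterial: L = (rapidity/sinh(rapidity)) * <R>_2 = (2/sinh(2)) * <R>_2.
Answer: -2*e12


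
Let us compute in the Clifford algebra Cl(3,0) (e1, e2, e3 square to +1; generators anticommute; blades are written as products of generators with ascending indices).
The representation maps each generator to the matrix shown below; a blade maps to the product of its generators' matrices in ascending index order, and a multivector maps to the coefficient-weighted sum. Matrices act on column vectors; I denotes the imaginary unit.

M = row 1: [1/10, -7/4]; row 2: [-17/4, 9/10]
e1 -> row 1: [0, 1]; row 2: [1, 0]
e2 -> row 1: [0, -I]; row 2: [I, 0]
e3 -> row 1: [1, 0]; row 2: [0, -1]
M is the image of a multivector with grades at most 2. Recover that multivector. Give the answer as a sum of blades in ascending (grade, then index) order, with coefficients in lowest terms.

Method: 1, rho(e1), rho(e2), rho(e3) form a trace-orthogonal basis of the 2x2 complex matrices (tr(X Y) = 2 if X = Y, else 0), so M = m0*1 + m1*rho(e1) + m2*rho(e2) + m3*rho(e3) with m0 = tr(M)/2 = 1/2, m1 = tr(M rho(e1))/2 = -3, m2 = tr(M rho(e2))/2 = 5*I/4, m3 = tr(M rho(e3))/2 = -2/5.
Multiplying table entries, the bivector images are rho(e1 e2) = I*rho(e3), rho(e1 e3) = -I*rho(e2), rho(e2 e3) = I*rho(e1); with real blade coefficients the real parts of m0..m3 are the coefficients of 1, e1, e2, e3 and the imaginary parts give the bivectors (e2 e3: Im m1, e1 e3: -Im m2, e1 e2: Im m3).
Answer: 1/2 - 3*e1 - 2/5*e3 - 5/4*e1 e3


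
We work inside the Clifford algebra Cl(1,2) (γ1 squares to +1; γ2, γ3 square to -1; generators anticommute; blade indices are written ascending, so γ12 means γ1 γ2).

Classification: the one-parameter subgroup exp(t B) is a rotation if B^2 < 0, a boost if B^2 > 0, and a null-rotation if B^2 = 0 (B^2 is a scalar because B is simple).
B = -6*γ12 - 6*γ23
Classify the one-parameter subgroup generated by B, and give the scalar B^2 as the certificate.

B^2 term by term: the squares give (-6)^2*(γ12)^2 + (-6)^2*(γ23)^2 = 36*(+1) + 36*(-1) = 0 (each basis 2-blade squares to minus the product of its generators' squares); cross terms between blades sharing an index anticommute and cancel. So B^2 = 0.
Answer: null-rotation, certificate B^2 = 0. One invariant decides it: the square 0 survives every conjugation, and its sign is exactly the classification.


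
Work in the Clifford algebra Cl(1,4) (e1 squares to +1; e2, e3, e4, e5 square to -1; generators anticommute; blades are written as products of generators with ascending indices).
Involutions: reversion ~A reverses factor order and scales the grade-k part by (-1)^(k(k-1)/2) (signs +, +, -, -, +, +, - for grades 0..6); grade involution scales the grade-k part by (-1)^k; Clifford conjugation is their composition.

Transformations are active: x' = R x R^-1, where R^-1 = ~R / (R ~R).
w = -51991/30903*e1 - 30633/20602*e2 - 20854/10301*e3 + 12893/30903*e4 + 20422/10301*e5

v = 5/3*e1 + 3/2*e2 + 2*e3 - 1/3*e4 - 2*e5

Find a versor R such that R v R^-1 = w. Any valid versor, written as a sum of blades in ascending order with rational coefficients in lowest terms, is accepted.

Since q(v) = q(w) = -91/12, the sum R = v + w = -162/10301*e1 + 135/10301*e2 - 252/10301*e3 + 864/10301*e4 - 180/10301*e5 does the job whenever invertible.
Answer: -162/10301*e1 + 135/10301*e2 - 252/10301*e3 + 864/10301*e4 - 180/10301*e5


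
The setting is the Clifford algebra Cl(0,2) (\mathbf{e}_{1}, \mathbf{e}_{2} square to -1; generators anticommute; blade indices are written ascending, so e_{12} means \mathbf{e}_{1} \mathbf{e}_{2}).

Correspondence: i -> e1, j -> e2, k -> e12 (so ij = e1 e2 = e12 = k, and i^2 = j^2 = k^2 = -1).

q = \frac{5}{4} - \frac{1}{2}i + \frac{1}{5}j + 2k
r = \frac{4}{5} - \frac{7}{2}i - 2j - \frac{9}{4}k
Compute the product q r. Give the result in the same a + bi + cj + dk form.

In blades: q = \frac{5}{4} - \frac{1}{2} e_{1} + \frac{1}{5} e_{2} + 2 e_{12}, r = \frac{4}{5} - \frac{7}{2} e_{1} - 2 e_{2} - \frac{9}{4} e_{12}.
Distribute q over r term by term (generator squares from the signature, products reordered to ascending indices): (\frac{5}{4})*r = 1 - \frac{35}{8} e_{1} - \frac{5}{2} e_{2} - \frac{45}{16} e_{12}; (-\frac{1}{2} e_{1})*r = -\frac{7}{4} - \frac{2}{5} e_{1} - \frac{9}{8} e_{2} + e_{12}; (\frac{1}{5} e_{2})*r = \frac{2}{5} - \frac{9}{20} e_{1} + \frac{4}{25} e_{2} + \frac{7}{10} e_{12}; (2 e_{12})*r = \frac{9}{2} + 4 e_{1} - 7 e_{2} + \frac{8}{5} e_{12}.
Sum: \frac{83}{20} - \frac{49}{40} e_{1} - \frac{2093}{200} e_{2} + \frac{39}{80} e_{12}; translating back through the correspondence:
Answer: \frac{83}{20} - \frac{49}{40}i - \frac{2093}{200}j + \frac{39}{80}k


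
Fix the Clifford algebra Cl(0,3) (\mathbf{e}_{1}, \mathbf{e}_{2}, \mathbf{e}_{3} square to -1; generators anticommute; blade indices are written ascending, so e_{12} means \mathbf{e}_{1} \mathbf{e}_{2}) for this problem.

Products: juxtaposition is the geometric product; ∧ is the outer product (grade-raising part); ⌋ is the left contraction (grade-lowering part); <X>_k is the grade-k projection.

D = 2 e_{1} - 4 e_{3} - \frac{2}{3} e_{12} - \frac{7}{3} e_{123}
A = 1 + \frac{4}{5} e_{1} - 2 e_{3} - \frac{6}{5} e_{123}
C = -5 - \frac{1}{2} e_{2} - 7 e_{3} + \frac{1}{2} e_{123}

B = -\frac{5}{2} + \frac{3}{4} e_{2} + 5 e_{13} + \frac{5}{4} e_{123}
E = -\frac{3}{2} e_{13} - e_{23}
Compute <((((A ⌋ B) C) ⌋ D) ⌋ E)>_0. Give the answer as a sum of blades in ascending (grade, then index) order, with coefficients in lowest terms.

step 1: -4 - 10 e_{1} + \frac{3}{4} e_{2} - 4 e_{3} + \frac{5}{2} e_{12} + 5 e_{13} - e_{23} + \frac{5}{4} e_{123}
step 2: -7 + \frac{347}{4} e_{1} - \frac{25}{4} e_{2} + \frac{189}{4} e_{3} + \frac{13}{4} e_{12} + \frac{179}{4} e_{13} + \frac{11}{4} e_{23} - \frac{93}{4} e_{123}
step 3: \frac{863}{12} - \frac{41}{12} e_{1} - \frac{559}{12} e_{2} + \frac{427}{12} e_{3} + \frac{1379}{12} e_{12} + \frac{175}{12} e_{13} + \frac{2429}{12} e_{23} + \frac{49}{3} e_{123}
step 4: \frac{5383}{24} - \frac{427}{8} e_{1} - \frac{427}{12} e_{2} - \frac{1241}{24} e_{3} - \frac{863}{8} e_{13} - \frac{863}{12} e_{23}
step 5: \frac{5383}{24}
Answer: \frac{5383}{24}


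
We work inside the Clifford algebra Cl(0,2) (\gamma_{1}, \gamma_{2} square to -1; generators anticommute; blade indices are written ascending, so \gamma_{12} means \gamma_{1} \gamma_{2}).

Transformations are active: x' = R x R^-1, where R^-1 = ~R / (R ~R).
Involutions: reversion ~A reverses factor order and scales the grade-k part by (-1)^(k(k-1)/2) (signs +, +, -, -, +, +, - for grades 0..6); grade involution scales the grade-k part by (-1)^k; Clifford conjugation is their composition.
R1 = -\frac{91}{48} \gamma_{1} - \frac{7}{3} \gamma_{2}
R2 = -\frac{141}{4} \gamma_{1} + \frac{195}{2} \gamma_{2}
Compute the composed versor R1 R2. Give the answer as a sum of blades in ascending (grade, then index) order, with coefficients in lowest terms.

Distribute over the terms of R1 (each basis-blade product reordered to ascending indices, repeated generators contracted through their squares):
(-\frac{91}{48} \gamma_{1}) R2 = -\frac{4277}{64} - \frac{5915}{32} \gamma_{12}
(-\frac{7}{3} \gamma_{2}) R2 = \frac{455}{2} - \frac{329}{4} \gamma_{12}
Summing the partial products and collecting blades:
Answer: \frac{10283}{64} - \frac{8547}{32} \gamma_{12}


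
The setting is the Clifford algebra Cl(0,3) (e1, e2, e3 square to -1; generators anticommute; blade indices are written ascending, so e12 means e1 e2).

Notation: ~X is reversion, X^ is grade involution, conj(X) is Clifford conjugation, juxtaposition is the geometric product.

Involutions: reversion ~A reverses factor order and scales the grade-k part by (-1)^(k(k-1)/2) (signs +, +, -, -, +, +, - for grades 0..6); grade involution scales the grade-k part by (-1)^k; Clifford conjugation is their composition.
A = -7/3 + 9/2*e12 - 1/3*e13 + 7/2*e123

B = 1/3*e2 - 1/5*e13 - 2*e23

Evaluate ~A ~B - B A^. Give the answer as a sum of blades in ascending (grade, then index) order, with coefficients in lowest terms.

first term: -1/15 + 17/2*e1 - 133/90*e2 + 2/3*e12 + 221/30*e13 - 167/30*e23 - 1/9*e123
second term: -1/15 - 11/2*e1 - 7/90*e2 - 2/3*e12 - 97/10*e13 + 167/30*e23 + 1/9*e123
Answer: 14*e1 - 7/5*e2 + 4/3*e12 + 256/15*e13 - 167/15*e23 - 2/9*e123
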